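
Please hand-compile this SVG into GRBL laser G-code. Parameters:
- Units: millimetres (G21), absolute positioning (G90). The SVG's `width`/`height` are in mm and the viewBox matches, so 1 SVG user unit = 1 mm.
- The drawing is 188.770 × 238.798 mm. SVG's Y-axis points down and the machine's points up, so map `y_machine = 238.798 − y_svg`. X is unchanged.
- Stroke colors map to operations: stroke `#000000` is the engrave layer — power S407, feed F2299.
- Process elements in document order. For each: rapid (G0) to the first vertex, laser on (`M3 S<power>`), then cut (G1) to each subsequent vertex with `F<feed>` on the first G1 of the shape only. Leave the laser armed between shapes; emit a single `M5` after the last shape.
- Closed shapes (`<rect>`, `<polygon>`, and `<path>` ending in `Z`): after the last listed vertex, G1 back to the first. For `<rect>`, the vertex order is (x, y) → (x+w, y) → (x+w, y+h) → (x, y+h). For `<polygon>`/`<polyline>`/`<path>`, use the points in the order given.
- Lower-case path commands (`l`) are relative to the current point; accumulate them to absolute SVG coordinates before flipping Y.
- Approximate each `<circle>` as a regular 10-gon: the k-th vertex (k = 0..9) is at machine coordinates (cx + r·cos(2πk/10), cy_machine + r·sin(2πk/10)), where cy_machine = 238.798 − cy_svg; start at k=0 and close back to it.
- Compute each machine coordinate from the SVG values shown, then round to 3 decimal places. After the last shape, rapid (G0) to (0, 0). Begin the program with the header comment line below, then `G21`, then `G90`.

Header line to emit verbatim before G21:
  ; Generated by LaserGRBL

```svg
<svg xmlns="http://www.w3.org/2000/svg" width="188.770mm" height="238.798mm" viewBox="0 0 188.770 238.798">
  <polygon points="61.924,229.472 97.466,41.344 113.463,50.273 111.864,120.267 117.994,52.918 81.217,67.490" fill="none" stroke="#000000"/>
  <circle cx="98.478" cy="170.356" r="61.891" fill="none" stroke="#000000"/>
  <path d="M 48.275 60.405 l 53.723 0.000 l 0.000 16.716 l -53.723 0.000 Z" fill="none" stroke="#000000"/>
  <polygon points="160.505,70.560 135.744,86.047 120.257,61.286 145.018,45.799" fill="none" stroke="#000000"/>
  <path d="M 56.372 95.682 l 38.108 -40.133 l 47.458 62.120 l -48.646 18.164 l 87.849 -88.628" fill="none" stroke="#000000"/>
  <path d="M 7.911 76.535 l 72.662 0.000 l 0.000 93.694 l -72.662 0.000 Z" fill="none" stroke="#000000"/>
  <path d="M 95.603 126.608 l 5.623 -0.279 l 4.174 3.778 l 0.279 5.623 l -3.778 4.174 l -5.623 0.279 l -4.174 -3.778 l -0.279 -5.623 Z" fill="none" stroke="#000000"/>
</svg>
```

; Generated by LaserGRBL
G21
G90
G0 X61.924 Y9.326
M3 S407
G1 X97.466 Y197.454 F2299
G1 X113.463 Y188.525
G1 X111.864 Y118.531
G1 X117.994 Y185.880
G1 X81.217 Y171.308
G1 X61.924 Y9.326
G0 X160.369 Y68.442
M3 S407
G1 X148.549 Y104.821 F2299
G1 X117.603 Y127.304
G1 X79.353 Y127.304
G1 X48.407 Y104.821
G1 X36.587 Y68.442
G1 X48.407 Y32.063
G1 X79.353 Y9.580
G1 X117.603 Y9.580
G1 X148.549 Y32.063
G1 X160.369 Y68.442
G0 X48.275 Y178.393
M3 S407
G1 X101.998 Y178.393 F2299
G1 X101.998 Y161.677
G1 X48.275 Y161.677
G1 X48.275 Y178.393
G0 X160.505 Y168.238
M3 S407
G1 X135.744 Y152.751 F2299
G1 X120.257 Y177.512
G1 X145.018 Y192.999
G1 X160.505 Y168.238
G0 X56.372 Y143.116
M3 S407
G1 X94.480 Y183.249 F2299
G1 X141.938 Y121.129
G1 X93.292 Y102.965
G1 X181.141 Y191.593
G0 X7.911 Y162.263
M3 S407
G1 X80.573 Y162.263 F2299
G1 X80.573 Y68.569
G1 X7.911 Y68.569
G1 X7.911 Y162.263
G0 X95.603 Y112.190
M3 S407
G1 X101.226 Y112.469 F2299
G1 X105.400 Y108.691
G1 X105.679 Y103.068
G1 X101.901 Y98.894
G1 X96.278 Y98.615
G1 X92.104 Y102.393
G1 X91.825 Y108.016
G1 X95.603 Y112.190
M5
G0 X0.000 Y0.000

Since the viewBox matches the mm dimensions, user units are millimetres directly. The only transform is the Y-flip y_m = 238.798 − y_svg.

Shape 1 is a closed polygon drawn with `<polygon>`. Its stroke #000000 means engrave at S407, F2299. After flipping Y the toolpath is (61.924,9.326) → (97.466,197.454) → (113.463,188.525) → (111.864,118.531) → (117.994,185.880) → (81.217,171.308) → (61.924,9.326), returning to the start.

Shape 2 is a circle drawn with `<circle>`. Its stroke #000000 means engrave at S407, F2299. After flipping Y the toolpath is (160.369,68.442) → (148.549,104.821) → (117.603,127.304) → (79.353,127.304) → (48.407,104.821) → (36.587,68.442) → (48.407,32.063) → (79.353,9.580) → (117.603,9.580) → (148.549,32.063) → (160.369,68.442), returning to the start.

Shape 3 is a rectangle drawn with `<path>`. Its stroke #000000 means engrave at S407, F2299. After flipping Y the toolpath is (48.275,178.393) → (101.998,178.393) → (101.998,161.677) → (48.275,161.677) → (48.275,178.393), returning to the start.

Shape 4 is a regular polygon drawn with `<polygon>`. Its stroke #000000 means engrave at S407, F2299. After flipping Y the toolpath is (160.505,168.238) → (135.744,152.751) → (120.257,177.512) → (145.018,192.999) → (160.505,168.238), returning to the start.

Shape 5 is a open polyline drawn with `<path>`. Its stroke #000000 means engrave at S407, F2299. After flipping Y the toolpath is (56.372,143.116) → (94.480,183.249) → (141.938,121.129) → (93.292,102.965) → (181.141,191.593).

Shape 6 is a rectangle drawn with `<path>`. Its stroke #000000 means engrave at S407, F2299. After flipping Y the toolpath is (7.911,162.263) → (80.573,162.263) → (80.573,68.569) → (7.911,68.569) → (7.911,162.263), returning to the start.

Shape 7 is a regular polygon drawn with `<path>`. Its stroke #000000 means engrave at S407, F2299. After flipping Y the toolpath is (95.603,112.190) → (101.226,112.469) → (105.400,108.691) → (105.679,103.068) → (101.901,98.894) → (96.278,98.615) → (92.104,102.393) → (91.825,108.016) → (95.603,112.190), returning to the start.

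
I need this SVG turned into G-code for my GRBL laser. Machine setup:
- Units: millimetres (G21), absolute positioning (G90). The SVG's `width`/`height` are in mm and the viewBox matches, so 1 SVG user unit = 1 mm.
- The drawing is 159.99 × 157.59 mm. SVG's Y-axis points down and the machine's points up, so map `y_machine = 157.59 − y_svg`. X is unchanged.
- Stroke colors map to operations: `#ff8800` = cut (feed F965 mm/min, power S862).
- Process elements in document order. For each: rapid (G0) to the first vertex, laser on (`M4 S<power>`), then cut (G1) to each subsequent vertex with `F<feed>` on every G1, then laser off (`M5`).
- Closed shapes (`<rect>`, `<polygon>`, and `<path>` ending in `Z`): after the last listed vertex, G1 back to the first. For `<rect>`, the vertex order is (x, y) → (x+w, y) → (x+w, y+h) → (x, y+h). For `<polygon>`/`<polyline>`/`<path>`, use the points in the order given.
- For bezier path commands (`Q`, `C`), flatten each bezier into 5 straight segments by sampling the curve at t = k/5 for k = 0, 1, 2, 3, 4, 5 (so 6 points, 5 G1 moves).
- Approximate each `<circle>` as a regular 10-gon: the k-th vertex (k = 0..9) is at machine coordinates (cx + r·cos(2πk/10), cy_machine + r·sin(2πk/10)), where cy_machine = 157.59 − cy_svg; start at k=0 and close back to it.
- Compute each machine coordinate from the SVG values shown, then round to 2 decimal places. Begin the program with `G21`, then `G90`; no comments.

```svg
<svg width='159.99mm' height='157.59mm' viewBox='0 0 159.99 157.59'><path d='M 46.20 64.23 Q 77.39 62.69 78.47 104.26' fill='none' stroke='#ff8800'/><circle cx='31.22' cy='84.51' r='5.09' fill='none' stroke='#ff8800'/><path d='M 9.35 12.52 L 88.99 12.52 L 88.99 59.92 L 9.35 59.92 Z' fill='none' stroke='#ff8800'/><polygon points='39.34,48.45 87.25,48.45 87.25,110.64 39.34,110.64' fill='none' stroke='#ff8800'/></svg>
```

Since the viewBox matches the mm dimensions, user units are millimetres directly. The only transform is the Y-flip y_m = 157.59 − y_svg.

Shape 1 is a quadratic bezier drawn with `<path>`. Its stroke #ff8800 means cut at S862, F965. After flipping Y the toolpath is (46.20,93.36) → (57.47,92.25) → (66.33,87.69) → (72.79,79.69) → (76.83,68.23) → (78.47,53.33).

Shape 2 is a circle drawn with `<circle>`. Its stroke #ff8800 means cut at S862, F965. After flipping Y the toolpath is (36.31,73.08) → (35.34,76.07) → (32.79,77.92) → (29.65,77.92) → (27.10,76.07) → (26.13,73.08) → (27.10,70.09) → (29.65,68.24) → (32.79,68.24) → (35.34,70.09) → (36.31,73.08), returning to the start.

Shape 3 is a rectangle drawn with `<path>`. Its stroke #ff8800 means cut at S862, F965. After flipping Y the toolpath is (9.35,145.07) → (88.99,145.07) → (88.99,97.67) → (9.35,97.67) → (9.35,145.07), returning to the start.

Shape 4 is a rectangle drawn with `<polygon>`. Its stroke #ff8800 means cut at S862, F965. After flipping Y the toolpath is (39.34,109.14) → (87.25,109.14) → (87.25,46.95) → (39.34,46.95) → (39.34,109.14), returning to the start.

G21
G90
G0 X46.20 Y93.36
M4 S862
G1 X57.47 Y92.25 F965
G1 X66.33 Y87.69 F965
G1 X72.79 Y79.69 F965
G1 X76.83 Y68.23 F965
G1 X78.47 Y53.33 F965
M5
G0 X36.31 Y73.08
M4 S862
G1 X35.34 Y76.07 F965
G1 X32.79 Y77.92 F965
G1 X29.65 Y77.92 F965
G1 X27.10 Y76.07 F965
G1 X26.13 Y73.08 F965
G1 X27.10 Y70.09 F965
G1 X29.65 Y68.24 F965
G1 X32.79 Y68.24 F965
G1 X35.34 Y70.09 F965
G1 X36.31 Y73.08 F965
M5
G0 X9.35 Y145.07
M4 S862
G1 X88.99 Y145.07 F965
G1 X88.99 Y97.67 F965
G1 X9.35 Y97.67 F965
G1 X9.35 Y145.07 F965
M5
G0 X39.34 Y109.14
M4 S862
G1 X87.25 Y109.14 F965
G1 X87.25 Y46.95 F965
G1 X39.34 Y46.95 F965
G1 X39.34 Y109.14 F965
M5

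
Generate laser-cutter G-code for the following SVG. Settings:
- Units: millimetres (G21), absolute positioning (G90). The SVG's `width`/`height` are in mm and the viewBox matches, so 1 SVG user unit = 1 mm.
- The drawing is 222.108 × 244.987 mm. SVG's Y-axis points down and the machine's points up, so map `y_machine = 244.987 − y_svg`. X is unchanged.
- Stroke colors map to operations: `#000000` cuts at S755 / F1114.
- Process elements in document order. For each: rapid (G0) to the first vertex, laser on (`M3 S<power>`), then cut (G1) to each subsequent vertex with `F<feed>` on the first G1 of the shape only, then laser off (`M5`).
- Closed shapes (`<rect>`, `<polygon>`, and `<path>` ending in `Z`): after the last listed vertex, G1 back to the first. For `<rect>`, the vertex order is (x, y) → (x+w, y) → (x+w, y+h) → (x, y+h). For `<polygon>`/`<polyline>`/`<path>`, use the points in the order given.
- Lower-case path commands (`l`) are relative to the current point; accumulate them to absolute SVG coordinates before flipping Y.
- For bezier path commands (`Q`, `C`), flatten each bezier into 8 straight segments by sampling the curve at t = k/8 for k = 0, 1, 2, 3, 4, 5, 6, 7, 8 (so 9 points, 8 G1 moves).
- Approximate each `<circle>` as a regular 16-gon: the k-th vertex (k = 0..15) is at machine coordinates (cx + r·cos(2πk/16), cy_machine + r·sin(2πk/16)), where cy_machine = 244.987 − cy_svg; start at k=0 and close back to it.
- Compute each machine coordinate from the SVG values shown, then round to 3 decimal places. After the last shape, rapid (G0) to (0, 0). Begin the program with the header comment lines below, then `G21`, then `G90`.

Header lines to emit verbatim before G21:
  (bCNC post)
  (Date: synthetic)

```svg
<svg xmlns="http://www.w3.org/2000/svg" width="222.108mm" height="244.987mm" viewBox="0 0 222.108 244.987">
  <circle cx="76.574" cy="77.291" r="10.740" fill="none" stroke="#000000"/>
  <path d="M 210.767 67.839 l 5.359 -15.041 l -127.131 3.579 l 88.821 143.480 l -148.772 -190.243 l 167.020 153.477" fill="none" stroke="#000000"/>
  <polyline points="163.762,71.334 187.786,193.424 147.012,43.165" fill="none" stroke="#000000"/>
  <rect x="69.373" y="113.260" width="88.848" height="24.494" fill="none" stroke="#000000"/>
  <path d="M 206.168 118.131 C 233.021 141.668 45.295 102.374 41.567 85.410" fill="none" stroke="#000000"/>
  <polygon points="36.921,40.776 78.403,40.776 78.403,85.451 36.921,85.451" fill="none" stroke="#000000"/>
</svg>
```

(bCNC post)
(Date: synthetic)
G21
G90
G0 X87.314 Y167.696
M3 S755
G1 X86.496 Y171.806 F1114
G1 X84.168 Y175.290
G1 X80.684 Y177.618
G1 X76.574 Y178.436
G1 X72.464 Y177.618
G1 X68.980 Y175.290
G1 X66.652 Y171.806
G1 X65.834 Y167.696
G1 X66.652 Y163.586
G1 X68.980 Y160.102
G1 X72.464 Y157.774
G1 X76.574 Y156.956
G1 X80.684 Y157.774
G1 X84.168 Y160.102
G1 X86.496 Y163.586
G1 X87.314 Y167.696
M5
G0 X210.767 Y177.148
M3 S755
G1 X216.126 Y192.189 F1114
G1 X88.995 Y188.610
G1 X177.816 Y45.130
G1 X29.044 Y235.373
G1 X196.064 Y81.896
M5
G0 X163.762 Y173.653
M3 S755
G1 X187.786 Y51.563 F1114
G1 X147.012 Y201.822
M5
G0 X69.373 Y131.727
M3 S755
G1 X158.221 Y131.727 F1114
G1 X158.221 Y107.233
G1 X69.373 Y107.233
G1 X69.373 Y131.727
M5
G0 X206.168 Y126.856
M3 S755
G1 X206.958 Y120.808 F1114
G1 X192.302 Y119.653
G1 X166.871 Y122.393
G1 X135.335 Y128.029
G1 X102.366 Y135.563
G1 X72.635 Y143.998
G1 X50.811 Y152.335
G1 X41.567 Y159.577
M5
G0 X36.921 Y204.211
M3 S755
G1 X78.403 Y204.211 F1114
G1 X78.403 Y159.536
G1 X36.921 Y159.536
G1 X36.921 Y204.211
M5
G0 X0.000 Y0.000

1 u = 1 mm; y_m = 244.987 − y.

[1] `<circle>` circle, #000000→cut S755 F1114: (87.314,167.696) → (86.496,171.806) → (84.168,175.290) → (80.684,177.618) → (76.574,178.436) → (72.464,177.618) → (68.980,175.290) → (66.652,171.806) → (65.834,167.696) → (66.652,163.586) → (68.980,160.102) → (72.464,157.774) → (76.574,156.956) → (80.684,157.774) → (84.168,160.102) → (86.496,163.586) → (87.314,167.696) (closed)

[2] `<path>` open polyline, #000000→cut S755 F1114: (210.767,177.148) → (216.126,192.189) → (88.995,188.610) → (177.816,45.130) → (29.044,235.373) → (196.064,81.896)

[3] `<polyline>` open polyline, #000000→cut S755 F1114: (163.762,173.653) → (187.786,51.563) → (147.012,201.822)

[4] `<rect>` rectangle, #000000→cut S755 F1114: (69.373,131.727) → (158.221,131.727) → (158.221,107.233) → (69.373,107.233) → (69.373,131.727) (closed)

[5] `<path>` cubic bezier, #000000→cut S755 F1114: (206.168,126.856) → (206.958,120.808) → (192.302,119.653) → (166.871,122.393) → (135.335,128.029) → (102.366,135.563) → (72.635,143.998) → (50.811,152.335) → (41.567,159.577)

[6] `<polygon>` rectangle, #000000→cut S755 F1114: (36.921,204.211) → (78.403,204.211) → (78.403,159.536) → (36.921,159.536) → (36.921,204.211) (closed)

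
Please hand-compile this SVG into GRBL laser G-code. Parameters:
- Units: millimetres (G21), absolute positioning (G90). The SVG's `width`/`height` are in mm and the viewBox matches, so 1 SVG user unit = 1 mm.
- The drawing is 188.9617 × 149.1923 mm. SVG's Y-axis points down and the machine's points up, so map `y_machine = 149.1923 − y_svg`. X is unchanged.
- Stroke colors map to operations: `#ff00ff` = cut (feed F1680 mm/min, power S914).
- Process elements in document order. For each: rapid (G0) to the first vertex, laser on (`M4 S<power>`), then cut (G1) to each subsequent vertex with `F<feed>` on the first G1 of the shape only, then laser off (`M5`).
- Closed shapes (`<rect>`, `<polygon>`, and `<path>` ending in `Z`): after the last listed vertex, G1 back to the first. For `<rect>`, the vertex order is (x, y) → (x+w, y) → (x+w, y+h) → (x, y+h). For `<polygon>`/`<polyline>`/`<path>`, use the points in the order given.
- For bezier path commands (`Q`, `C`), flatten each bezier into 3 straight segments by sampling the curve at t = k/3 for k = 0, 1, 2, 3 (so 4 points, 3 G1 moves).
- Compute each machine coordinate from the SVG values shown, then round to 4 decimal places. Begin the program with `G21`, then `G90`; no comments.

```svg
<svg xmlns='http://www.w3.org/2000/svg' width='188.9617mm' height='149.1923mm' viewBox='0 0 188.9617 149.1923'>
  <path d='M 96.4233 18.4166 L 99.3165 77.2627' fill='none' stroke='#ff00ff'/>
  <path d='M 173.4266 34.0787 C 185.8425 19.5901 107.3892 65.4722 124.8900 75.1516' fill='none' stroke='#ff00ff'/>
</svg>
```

viewBox `0 0 188.9617 149.1923` with mm width/height → 1 unit = 1 mm. Flip: y_m = 149.1923 − y_svg.

**Shape 1** — `<path>` line segment, stroke `#ff00ff` → cut (S914, F1680). Machine vertices: (96.4233,130.7757) → (99.3165,71.9296). Open path.

**Shape 2** — `<path>` cubic bezier, stroke `#ff00ff` → cut (S914, F1680). Control points (SVG): P0=(173.4266,34.0787), P1=(185.8425,19.5901), P2=(107.3892,65.4722), P3=(124.8900,75.1516); sampled at t=k/3. Machine vertices: (173.4266,115.1136) → (162.4721,113.0554) → (132.4545,92.2109) → (124.8900,74.0407). Open path.

G21
G90
G0 X96.4233 Y130.7757
M4 S914
G1 X99.3165 Y71.9296 F1680
M5
G0 X173.4266 Y115.1136
M4 S914
G1 X162.4721 Y113.0554 F1680
G1 X132.4545 Y92.2109
G1 X124.8900 Y74.0407
M5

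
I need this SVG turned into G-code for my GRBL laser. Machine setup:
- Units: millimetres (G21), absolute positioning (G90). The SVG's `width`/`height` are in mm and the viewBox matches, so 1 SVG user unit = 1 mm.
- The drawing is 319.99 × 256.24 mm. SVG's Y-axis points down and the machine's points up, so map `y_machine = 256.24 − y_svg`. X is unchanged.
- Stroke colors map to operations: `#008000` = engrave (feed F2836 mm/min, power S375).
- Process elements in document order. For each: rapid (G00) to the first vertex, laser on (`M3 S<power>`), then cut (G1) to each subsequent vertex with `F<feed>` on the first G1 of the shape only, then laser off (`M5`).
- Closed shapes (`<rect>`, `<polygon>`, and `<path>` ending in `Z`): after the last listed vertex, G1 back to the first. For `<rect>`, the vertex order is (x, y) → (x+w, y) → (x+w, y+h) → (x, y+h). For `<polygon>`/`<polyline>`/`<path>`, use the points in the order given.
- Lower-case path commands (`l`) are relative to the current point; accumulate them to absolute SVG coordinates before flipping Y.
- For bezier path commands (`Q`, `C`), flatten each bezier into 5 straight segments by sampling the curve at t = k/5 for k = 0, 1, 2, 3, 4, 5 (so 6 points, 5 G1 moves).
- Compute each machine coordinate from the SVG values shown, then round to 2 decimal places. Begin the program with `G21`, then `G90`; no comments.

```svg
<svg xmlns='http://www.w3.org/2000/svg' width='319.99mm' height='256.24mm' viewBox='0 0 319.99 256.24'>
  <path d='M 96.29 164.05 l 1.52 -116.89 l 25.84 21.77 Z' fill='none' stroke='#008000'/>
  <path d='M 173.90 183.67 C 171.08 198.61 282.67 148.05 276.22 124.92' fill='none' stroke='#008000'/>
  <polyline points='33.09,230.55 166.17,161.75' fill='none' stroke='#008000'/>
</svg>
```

G21
G90
G00 X96.29 Y92.19
M3 S375
G1 X97.81 Y209.08 F2836
G1 X123.65 Y187.31
G1 X96.29 Y92.19
M5
G00 X173.90 Y72.57
M3 S375
G1 X184.08 Y70.72 F2836
G1 X210.56 Y80.13
G1 X242.18 Y96.35
G1 X267.78 Y114.89
G1 X276.22 Y131.32
M5
G00 X33.09 Y25.69
M3 S375
G1 X166.17 Y94.49 F2836
M5

viewBox `0 0 319.99 256.24` with mm width/height → 1 unit = 1 mm. Flip: y_m = 256.24 − y_svg.

**Shape 1** — `<path>` closed polygon, stroke `#008000` → engrave (S375, F2836). Machine vertices: (96.29,92.19) → (97.81,209.08) → (123.65,187.31) → (96.29,92.19). Closed: final G1 returns to the first vertex.

**Shape 2** — `<path>` cubic bezier, stroke `#008000` → engrave (S375, F2836). Control points (SVG): P0=(173.90,183.67), P1=(171.08,198.61), P2=(282.67,148.05), P3=(276.22,124.92); sampled at t=k/5. Machine vertices: (173.90,72.57) → (184.08,70.72) → (210.56,80.13) → (242.18,96.35) → (267.78,114.89) → (276.22,131.32). Open path.

**Shape 3** — `<polyline>` line segment, stroke `#008000` → engrave (S375, F2836). Machine vertices: (33.09,25.69) → (166.17,94.49). Open path.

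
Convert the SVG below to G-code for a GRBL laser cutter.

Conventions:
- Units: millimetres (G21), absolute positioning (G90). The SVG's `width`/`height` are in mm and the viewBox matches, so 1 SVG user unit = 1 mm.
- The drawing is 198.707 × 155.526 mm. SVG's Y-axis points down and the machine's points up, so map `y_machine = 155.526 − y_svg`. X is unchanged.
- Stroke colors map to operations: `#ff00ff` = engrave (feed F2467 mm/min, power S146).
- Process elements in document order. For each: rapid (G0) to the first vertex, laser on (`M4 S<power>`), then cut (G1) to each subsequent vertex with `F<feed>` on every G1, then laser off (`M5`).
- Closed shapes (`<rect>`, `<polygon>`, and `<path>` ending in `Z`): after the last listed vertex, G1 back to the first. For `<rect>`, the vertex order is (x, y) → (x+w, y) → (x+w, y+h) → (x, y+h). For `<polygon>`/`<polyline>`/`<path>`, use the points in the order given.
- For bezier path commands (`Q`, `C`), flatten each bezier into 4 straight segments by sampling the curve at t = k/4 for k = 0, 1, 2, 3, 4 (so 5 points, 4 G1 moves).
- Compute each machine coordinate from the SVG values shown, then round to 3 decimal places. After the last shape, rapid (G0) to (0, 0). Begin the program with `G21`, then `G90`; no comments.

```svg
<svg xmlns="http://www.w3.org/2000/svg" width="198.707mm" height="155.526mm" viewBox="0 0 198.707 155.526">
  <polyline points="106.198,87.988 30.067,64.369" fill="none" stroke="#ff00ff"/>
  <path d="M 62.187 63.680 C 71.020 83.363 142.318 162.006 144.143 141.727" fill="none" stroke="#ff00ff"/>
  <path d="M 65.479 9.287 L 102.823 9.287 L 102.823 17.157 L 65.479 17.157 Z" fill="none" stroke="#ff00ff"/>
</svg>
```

1 u = 1 mm; y_m = 155.526 − y.

[1] `<polyline>` line segment, #ff00ff→engrave S146 F2467: (106.198,67.538) → (30.067,91.157)

[2] `<path>` cubic bezier, #ff00ff→engrave S146 F2467: (62.187,91.846) → (78.462,68.496) → (105.793,37.837) → (131.810,14.671) → (144.143,13.799)

[3] `<path>` rectangle, #ff00ff→engrave S146 F2467: (65.479,146.239) → (102.823,146.239) → (102.823,138.369) → (65.479,138.369) → (65.479,146.239) (closed)

G21
G90
G0 X106.198 Y67.538
M4 S146
G1 X30.067 Y91.157 F2467
M5
G0 X62.187 Y91.846
M4 S146
G1 X78.462 Y68.496 F2467
G1 X105.793 Y37.837 F2467
G1 X131.810 Y14.671 F2467
G1 X144.143 Y13.799 F2467
M5
G0 X65.479 Y146.239
M4 S146
G1 X102.823 Y146.239 F2467
G1 X102.823 Y138.369 F2467
G1 X65.479 Y138.369 F2467
G1 X65.479 Y146.239 F2467
M5
G0 X0.000 Y0.000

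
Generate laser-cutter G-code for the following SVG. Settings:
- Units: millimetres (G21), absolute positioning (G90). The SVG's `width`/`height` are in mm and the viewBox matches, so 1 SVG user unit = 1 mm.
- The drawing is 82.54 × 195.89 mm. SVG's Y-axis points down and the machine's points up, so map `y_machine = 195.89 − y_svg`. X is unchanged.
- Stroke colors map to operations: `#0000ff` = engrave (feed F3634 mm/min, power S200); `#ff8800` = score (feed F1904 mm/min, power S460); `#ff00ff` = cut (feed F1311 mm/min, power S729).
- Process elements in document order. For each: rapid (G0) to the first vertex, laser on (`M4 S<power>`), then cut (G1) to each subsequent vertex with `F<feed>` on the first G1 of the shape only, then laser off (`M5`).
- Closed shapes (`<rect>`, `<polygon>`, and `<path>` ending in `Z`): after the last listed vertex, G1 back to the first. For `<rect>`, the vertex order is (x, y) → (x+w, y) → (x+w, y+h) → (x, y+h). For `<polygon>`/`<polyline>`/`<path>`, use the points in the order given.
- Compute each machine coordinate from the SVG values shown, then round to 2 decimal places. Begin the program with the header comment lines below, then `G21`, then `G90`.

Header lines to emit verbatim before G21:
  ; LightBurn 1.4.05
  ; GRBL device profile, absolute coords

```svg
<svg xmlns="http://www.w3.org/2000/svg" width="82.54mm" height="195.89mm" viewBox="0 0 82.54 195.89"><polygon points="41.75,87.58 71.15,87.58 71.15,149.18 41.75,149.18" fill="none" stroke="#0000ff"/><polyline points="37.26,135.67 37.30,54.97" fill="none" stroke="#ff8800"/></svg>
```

1 u = 1 mm; y_m = 195.89 − y.

[1] `<polygon>` rectangle, #0000ff→engrave S200 F3634: (41.75,108.31) → (71.15,108.31) → (71.15,46.71) → (41.75,46.71) → (41.75,108.31) (closed)

[2] `<polyline>` line segment, #ff8800→score S460 F1904: (37.26,60.22) → (37.30,140.92)

; LightBurn 1.4.05
; GRBL device profile, absolute coords
G21
G90
G0 X41.75 Y108.31
M4 S200
G1 X71.15 Y108.31 F3634
G1 X71.15 Y46.71
G1 X41.75 Y46.71
G1 X41.75 Y108.31
M5
G0 X37.26 Y60.22
M4 S460
G1 X37.30 Y140.92 F1904
M5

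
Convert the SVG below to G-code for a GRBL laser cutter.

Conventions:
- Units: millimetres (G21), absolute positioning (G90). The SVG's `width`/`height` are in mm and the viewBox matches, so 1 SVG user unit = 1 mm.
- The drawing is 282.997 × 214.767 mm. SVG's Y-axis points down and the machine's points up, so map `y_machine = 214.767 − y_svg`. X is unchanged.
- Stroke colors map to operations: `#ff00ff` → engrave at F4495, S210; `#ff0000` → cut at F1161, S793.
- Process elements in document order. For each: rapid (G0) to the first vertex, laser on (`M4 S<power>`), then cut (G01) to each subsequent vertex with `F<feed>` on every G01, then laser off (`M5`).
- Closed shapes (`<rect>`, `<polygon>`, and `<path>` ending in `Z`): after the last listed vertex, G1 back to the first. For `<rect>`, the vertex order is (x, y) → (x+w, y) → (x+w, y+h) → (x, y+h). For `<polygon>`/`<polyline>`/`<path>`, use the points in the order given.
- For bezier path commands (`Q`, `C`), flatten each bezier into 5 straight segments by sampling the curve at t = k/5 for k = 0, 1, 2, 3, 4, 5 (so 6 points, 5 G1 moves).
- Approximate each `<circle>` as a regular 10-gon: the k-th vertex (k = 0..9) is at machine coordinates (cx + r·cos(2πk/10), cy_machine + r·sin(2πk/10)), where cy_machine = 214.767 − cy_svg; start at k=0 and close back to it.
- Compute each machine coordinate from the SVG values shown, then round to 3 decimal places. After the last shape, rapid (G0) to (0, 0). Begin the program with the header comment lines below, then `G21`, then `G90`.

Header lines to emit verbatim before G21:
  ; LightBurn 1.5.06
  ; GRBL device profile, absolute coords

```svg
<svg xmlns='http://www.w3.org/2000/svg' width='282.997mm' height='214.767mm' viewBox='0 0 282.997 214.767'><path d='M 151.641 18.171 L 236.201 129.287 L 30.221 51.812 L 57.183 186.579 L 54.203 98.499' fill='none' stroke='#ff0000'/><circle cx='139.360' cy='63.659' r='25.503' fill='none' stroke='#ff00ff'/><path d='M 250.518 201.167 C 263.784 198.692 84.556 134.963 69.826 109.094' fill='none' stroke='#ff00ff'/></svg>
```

; LightBurn 1.5.06
; GRBL device profile, absolute coords
G21
G90
G0 X151.641 Y196.596
M4 S793
G01 X236.201 Y85.480 F1161
G01 X30.221 Y162.955 F1161
G01 X57.183 Y28.188 F1161
G01 X54.203 Y116.268 F1161
M5
G0 X164.863 Y151.108
M4 S210
G01 X159.992 Y166.098 F4495
G01 X147.241 Y175.363 F4495
G01 X131.479 Y175.363 F4495
G01 X118.728 Y166.098 F4495
G01 X113.857 Y151.108 F4495
G01 X118.728 Y136.118 F4495
G01 X131.479 Y126.853 F4495
G01 X147.241 Y126.853 F4495
G01 X159.992 Y136.118 F4495
G01 X164.863 Y151.108 F4495
M5
G0 X250.518 Y13.600
M4 S210
G01 X238.234 Y21.643 F4495
G01 X196.888 Y39.629 F4495
G01 X143.614 Y62.801 F4495
G01 X95.548 Y86.401 F4495
G01 X69.826 Y105.673 F4495
M5
G0 X0.000 Y0.000

Since the viewBox matches the mm dimensions, user units are millimetres directly. The only transform is the Y-flip y_m = 214.767 − y_svg.

Shape 1 is a open polyline drawn with `<path>`. Its stroke #ff0000 means cut at S793, F1161. After flipping Y the toolpath is (151.641,196.596) → (236.201,85.480) → (30.221,162.955) → (57.183,28.188) → (54.203,116.268).

Shape 2 is a circle drawn with `<circle>`. Its stroke #ff00ff means engrave at S210, F4495. After flipping Y the toolpath is (164.863,151.108) → (159.992,166.098) → (147.241,175.363) → (131.479,175.363) → (118.728,166.098) → (113.857,151.108) → (118.728,136.118) → (131.479,126.853) → (147.241,126.853) → (159.992,136.118) → (164.863,151.108), returning to the start.

Shape 3 is a cubic bezier drawn with `<path>`. Its stroke #ff00ff means engrave at S210, F4495. After flipping Y the toolpath is (250.518,13.600) → (238.234,21.643) → (196.888,39.629) → (143.614,62.801) → (95.548,86.401) → (69.826,105.673).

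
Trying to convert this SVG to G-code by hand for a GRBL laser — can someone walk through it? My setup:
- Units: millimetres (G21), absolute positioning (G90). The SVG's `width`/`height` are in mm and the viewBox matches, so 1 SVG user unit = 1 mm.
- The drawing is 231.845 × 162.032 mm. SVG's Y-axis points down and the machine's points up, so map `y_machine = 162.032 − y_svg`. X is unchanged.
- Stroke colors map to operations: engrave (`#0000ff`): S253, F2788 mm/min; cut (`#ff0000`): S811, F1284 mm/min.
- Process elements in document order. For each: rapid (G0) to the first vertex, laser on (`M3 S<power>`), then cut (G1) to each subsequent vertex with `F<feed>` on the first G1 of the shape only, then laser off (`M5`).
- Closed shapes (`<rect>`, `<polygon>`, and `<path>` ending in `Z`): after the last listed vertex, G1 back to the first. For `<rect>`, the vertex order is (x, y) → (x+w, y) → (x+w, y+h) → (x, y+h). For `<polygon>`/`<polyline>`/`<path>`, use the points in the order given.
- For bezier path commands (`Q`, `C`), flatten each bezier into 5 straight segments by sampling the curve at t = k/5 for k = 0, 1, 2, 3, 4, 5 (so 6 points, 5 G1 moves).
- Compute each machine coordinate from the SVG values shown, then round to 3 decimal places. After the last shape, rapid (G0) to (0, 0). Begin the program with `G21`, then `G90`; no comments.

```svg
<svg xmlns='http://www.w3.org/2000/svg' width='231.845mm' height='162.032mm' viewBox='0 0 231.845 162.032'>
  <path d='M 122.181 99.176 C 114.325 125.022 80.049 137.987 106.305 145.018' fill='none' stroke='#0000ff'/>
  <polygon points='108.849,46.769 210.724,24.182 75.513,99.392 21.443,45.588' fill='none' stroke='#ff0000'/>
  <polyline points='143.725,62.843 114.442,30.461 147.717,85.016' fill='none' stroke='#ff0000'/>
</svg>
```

G21
G90
G0 X122.181 Y62.856
M3 S253
G1 X114.993 Y48.839 F2788
G1 X105.637 Y37.579
G1 X98.288 Y28.744
G1 X97.120 Y22.000
G1 X106.305 Y17.014
M5
G0 X108.849 Y115.263
M3 S811
G1 X210.724 Y137.850 F1284
G1 X75.513 Y62.640
G1 X21.443 Y116.444
G1 X108.849 Y115.263
M5
G0 X143.725 Y99.189
M3 S811
G1 X114.442 Y131.571 F1284
G1 X147.717 Y77.016
M5
G0 X0.000 Y0.000

Since the viewBox matches the mm dimensions, user units are millimetres directly. The only transform is the Y-flip y_m = 162.032 − y_svg.

Shape 1 is a cubic bezier drawn with `<path>`. Its stroke #0000ff means engrave at S253, F2788. After flipping Y the toolpath is (122.181,62.856) → (114.993,48.839) → (105.637,37.579) → (98.288,28.744) → (97.120,22.000) → (106.305,17.014).

Shape 2 is a closed polygon drawn with `<polygon>`. Its stroke #ff0000 means cut at S811, F1284. After flipping Y the toolpath is (108.849,115.263) → (210.724,137.850) → (75.513,62.640) → (21.443,116.444) → (108.849,115.263), returning to the start.

Shape 3 is a open polyline drawn with `<polyline>`. Its stroke #ff0000 means cut at S811, F1284. After flipping Y the toolpath is (143.725,99.189) → (114.442,131.571) → (147.717,77.016).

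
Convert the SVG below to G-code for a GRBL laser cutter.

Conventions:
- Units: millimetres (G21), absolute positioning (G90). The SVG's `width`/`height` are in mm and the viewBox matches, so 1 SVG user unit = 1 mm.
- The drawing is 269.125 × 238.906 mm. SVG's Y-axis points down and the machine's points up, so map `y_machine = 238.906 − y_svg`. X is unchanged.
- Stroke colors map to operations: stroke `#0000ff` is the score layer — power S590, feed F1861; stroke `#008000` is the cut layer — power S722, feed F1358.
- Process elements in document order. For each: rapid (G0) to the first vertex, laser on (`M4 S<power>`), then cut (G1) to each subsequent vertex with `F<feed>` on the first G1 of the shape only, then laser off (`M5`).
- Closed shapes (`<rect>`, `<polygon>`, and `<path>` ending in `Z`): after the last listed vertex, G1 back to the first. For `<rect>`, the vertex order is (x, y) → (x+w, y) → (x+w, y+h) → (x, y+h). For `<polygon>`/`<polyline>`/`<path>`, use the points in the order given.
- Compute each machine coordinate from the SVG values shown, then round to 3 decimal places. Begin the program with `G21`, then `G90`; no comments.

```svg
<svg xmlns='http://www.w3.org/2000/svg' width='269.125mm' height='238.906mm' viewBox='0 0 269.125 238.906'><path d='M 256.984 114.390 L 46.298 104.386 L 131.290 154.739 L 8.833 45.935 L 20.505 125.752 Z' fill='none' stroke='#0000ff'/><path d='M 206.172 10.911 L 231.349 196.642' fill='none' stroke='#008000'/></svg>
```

G21
G90
G0 X256.984 Y124.516
M4 S590
G1 X46.298 Y134.520 F1861
G1 X131.290 Y84.167
G1 X8.833 Y192.971
G1 X20.505 Y113.154
G1 X256.984 Y124.516
M5
G0 X206.172 Y227.995
M4 S722
G1 X231.349 Y42.264 F1358
M5

1 u = 1 mm; y_m = 238.906 − y.

[1] `<path>` closed polygon, #0000ff→score S590 F1861: (256.984,124.516) → (46.298,134.520) → (131.290,84.167) → (8.833,192.971) → (20.505,113.154) → (256.984,124.516) (closed)

[2] `<path>` line segment, #008000→cut S722 F1358: (206.172,227.995) → (231.349,42.264)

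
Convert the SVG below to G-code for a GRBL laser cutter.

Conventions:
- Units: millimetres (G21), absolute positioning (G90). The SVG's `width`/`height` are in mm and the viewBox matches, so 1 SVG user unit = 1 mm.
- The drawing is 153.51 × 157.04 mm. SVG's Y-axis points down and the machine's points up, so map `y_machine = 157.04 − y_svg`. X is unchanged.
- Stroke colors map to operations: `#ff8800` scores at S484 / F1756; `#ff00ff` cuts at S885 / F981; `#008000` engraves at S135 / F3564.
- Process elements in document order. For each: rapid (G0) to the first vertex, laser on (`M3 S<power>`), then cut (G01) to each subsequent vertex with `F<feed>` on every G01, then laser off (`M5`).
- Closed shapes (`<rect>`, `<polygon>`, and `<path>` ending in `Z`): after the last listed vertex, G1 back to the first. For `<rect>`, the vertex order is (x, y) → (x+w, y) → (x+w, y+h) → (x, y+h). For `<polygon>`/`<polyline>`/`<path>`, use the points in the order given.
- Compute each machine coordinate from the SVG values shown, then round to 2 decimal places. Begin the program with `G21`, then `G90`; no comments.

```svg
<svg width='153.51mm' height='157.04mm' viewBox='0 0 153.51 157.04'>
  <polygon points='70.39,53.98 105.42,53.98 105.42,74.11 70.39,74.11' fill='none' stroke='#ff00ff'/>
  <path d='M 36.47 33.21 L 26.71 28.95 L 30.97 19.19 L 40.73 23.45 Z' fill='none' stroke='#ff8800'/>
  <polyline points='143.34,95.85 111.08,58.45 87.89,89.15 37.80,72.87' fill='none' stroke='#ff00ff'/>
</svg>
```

Since the viewBox matches the mm dimensions, user units are millimetres directly. The only transform is the Y-flip y_m = 157.04 − y_svg.

Shape 1 is a rectangle drawn with `<polygon>`. Its stroke #ff00ff means cut at S885, F981. After flipping Y the toolpath is (70.39,103.06) → (105.42,103.06) → (105.42,82.93) → (70.39,82.93) → (70.39,103.06), returning to the start.

Shape 2 is a regular polygon drawn with `<path>`. Its stroke #ff8800 means score at S484, F1756. After flipping Y the toolpath is (36.47,123.83) → (26.71,128.09) → (30.97,137.85) → (40.73,133.59) → (36.47,123.83), returning to the start.

Shape 3 is a open polyline drawn with `<polyline>`. Its stroke #ff00ff means cut at S885, F981. After flipping Y the toolpath is (143.34,61.19) → (111.08,98.59) → (87.89,67.89) → (37.80,84.17).

G21
G90
G0 X70.39 Y103.06
M3 S885
G01 X105.42 Y103.06 F981
G01 X105.42 Y82.93 F981
G01 X70.39 Y82.93 F981
G01 X70.39 Y103.06 F981
M5
G0 X36.47 Y123.83
M3 S484
G01 X26.71 Y128.09 F1756
G01 X30.97 Y137.85 F1756
G01 X40.73 Y133.59 F1756
G01 X36.47 Y123.83 F1756
M5
G0 X143.34 Y61.19
M3 S885
G01 X111.08 Y98.59 F981
G01 X87.89 Y67.89 F981
G01 X37.80 Y84.17 F981
M5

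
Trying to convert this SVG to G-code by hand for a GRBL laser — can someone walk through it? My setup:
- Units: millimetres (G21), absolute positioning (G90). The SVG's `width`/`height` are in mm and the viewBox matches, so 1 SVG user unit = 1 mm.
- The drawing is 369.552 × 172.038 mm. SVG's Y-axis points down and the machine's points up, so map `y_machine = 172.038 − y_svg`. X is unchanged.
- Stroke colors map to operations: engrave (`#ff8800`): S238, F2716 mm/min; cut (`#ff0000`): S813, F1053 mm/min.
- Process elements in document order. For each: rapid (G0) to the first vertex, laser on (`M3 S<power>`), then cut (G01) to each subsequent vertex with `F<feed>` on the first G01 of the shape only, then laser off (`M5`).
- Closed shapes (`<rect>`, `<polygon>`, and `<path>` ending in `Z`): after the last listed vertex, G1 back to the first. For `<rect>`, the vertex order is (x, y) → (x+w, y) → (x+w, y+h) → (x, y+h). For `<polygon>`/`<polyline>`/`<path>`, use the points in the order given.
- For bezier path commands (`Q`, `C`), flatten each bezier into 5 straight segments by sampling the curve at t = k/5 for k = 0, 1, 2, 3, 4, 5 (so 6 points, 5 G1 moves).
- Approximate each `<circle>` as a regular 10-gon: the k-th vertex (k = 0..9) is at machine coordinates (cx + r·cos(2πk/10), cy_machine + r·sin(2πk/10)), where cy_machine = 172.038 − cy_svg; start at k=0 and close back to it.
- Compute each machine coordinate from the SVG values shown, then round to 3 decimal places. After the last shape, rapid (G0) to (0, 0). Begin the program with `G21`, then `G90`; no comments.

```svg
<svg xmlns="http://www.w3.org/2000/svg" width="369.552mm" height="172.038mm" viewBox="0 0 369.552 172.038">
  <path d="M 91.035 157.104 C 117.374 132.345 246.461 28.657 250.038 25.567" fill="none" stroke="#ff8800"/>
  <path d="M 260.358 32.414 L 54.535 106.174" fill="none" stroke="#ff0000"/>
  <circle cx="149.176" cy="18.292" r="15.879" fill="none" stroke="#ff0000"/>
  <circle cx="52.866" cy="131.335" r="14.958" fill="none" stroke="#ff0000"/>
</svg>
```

viewBox `0 0 369.552 172.038` with mm width/height → 1 unit = 1 mm. Flip: y_m = 172.038 − y_svg.

**Shape 1** — `<path>` cubic bezier, stroke `#ff8800` → engrave (S238, F2716). Control points (SVG): P0=(91.035,157.104), P1=(117.374,132.345), P2=(246.461,28.657), P3=(250.038,25.567); sampled at t=k/5. Machine vertices: (91.035,14.934) → (117.342,37.825) → (157.352,71.041) → (200.109,105.966) → (234.657,133.981) → (250.038,146.471). Open path.

**Shape 2** — `<path>` line segment, stroke `#ff0000` → cut (S813, F1053). Machine vertices: (260.358,139.624) → (54.535,65.864). Open path.

**Shape 3** — `<circle>` circle, stroke `#ff0000` → cut (S813, F1053). Machine vertices: (165.055,153.746) → (162.022,163.079) → (154.083,168.848) → (144.269,168.848) → (136.330,163.079) → (133.297,153.746) → (136.330,144.413) → (144.269,138.644) → (154.083,138.644) → (162.022,144.413) → (165.055,153.746). Closed: final G1 returns to the first vertex.

**Shape 4** — `<circle>` circle, stroke `#ff0000` → cut (S813, F1053). Machine vertices: (67.824,40.703) → (64.967,49.495) → (57.488,54.929) → (48.244,54.929) → (40.765,49.495) → (37.908,40.703) → (40.765,31.911) → (48.244,26.477) → (57.488,26.477) → (64.967,31.911) → (67.824,40.703). Closed: final G1 returns to the first vertex.

G21
G90
G0 X91.035 Y14.934
M3 S238
G01 X117.342 Y37.825 F2716
G01 X157.352 Y71.041
G01 X200.109 Y105.966
G01 X234.657 Y133.981
G01 X250.038 Y146.471
M5
G0 X260.358 Y139.624
M3 S813
G01 X54.535 Y65.864 F1053
M5
G0 X165.055 Y153.746
M3 S813
G01 X162.022 Y163.079 F1053
G01 X154.083 Y168.848
G01 X144.269 Y168.848
G01 X136.330 Y163.079
G01 X133.297 Y153.746
G01 X136.330 Y144.413
G01 X144.269 Y138.644
G01 X154.083 Y138.644
G01 X162.022 Y144.413
G01 X165.055 Y153.746
M5
G0 X67.824 Y40.703
M3 S813
G01 X64.967 Y49.495 F1053
G01 X57.488 Y54.929
G01 X48.244 Y54.929
G01 X40.765 Y49.495
G01 X37.908 Y40.703
G01 X40.765 Y31.911
G01 X48.244 Y26.477
G01 X57.488 Y26.477
G01 X64.967 Y31.911
G01 X67.824 Y40.703
M5
G0 X0.000 Y0.000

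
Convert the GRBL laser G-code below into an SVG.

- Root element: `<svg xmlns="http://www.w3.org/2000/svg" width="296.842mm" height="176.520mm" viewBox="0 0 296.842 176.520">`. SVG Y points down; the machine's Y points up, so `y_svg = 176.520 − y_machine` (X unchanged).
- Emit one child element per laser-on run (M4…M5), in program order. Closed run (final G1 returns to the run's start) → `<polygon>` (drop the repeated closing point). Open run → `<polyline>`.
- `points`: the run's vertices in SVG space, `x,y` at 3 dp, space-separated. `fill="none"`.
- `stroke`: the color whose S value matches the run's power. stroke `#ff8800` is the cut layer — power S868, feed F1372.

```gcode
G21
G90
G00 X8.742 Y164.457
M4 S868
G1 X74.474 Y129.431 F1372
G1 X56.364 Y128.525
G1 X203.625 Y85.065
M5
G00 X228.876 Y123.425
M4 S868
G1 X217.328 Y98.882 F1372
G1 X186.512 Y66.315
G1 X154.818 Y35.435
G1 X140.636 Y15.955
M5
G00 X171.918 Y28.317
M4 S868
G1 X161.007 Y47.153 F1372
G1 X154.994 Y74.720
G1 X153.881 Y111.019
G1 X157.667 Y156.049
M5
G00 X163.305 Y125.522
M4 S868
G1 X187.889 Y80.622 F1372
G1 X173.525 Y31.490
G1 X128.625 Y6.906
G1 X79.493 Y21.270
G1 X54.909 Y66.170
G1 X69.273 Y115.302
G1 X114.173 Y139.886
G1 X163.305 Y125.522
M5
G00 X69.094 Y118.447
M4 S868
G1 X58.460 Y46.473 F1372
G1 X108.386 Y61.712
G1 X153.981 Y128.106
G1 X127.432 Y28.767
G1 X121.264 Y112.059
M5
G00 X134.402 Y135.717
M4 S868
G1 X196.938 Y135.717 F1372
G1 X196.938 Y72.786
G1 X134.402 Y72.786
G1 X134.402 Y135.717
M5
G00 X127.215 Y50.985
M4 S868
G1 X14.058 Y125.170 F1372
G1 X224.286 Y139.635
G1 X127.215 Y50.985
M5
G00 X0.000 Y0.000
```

y_svg = 176.520 − y_m. Every run uses S868, so all elements get stroke `#ff8800` (cut).

[1] open run; points: 8.742,12.063 74.474,47.089 56.364,47.995 203.625,91.455

[2] open run; points: 228.876,53.095 217.328,77.638 186.512,110.205 154.818,141.085 140.636,160.565

[3] open run; points: 171.918,148.203 161.007,129.367 154.994,101.800 153.881,65.501 157.667,20.471

[4] closed run; points: 163.305,50.998 187.889,95.898 173.525,145.030 128.625,169.614 79.493,155.250 54.909,110.350 69.273,61.218 114.173,36.634

[5] open run; points: 69.094,58.073 58.460,130.047 108.386,114.808 153.981,48.414 127.432,147.753 121.264,64.461

[6] closed run; points: 134.402,40.803 196.938,40.803 196.938,103.734 134.402,103.734

[7] closed run; points: 127.215,125.535 14.058,51.350 224.286,36.885

<svg xmlns="http://www.w3.org/2000/svg" width="296.842mm" height="176.520mm" viewBox="0 0 296.842 176.520">
  <polyline points="8.742,12.063 74.474,47.089 56.364,47.995 203.625,91.455" fill="none" stroke="#ff8800"/>
  <polyline points="228.876,53.095 217.328,77.638 186.512,110.205 154.818,141.085 140.636,160.565" fill="none" stroke="#ff8800"/>
  <polyline points="171.918,148.203 161.007,129.367 154.994,101.800 153.881,65.501 157.667,20.471" fill="none" stroke="#ff8800"/>
  <polygon points="163.305,50.998 187.889,95.898 173.525,145.030 128.625,169.614 79.493,155.250 54.909,110.350 69.273,61.218 114.173,36.634" fill="none" stroke="#ff8800"/>
  <polyline points="69.094,58.073 58.460,130.047 108.386,114.808 153.981,48.414 127.432,147.753 121.264,64.461" fill="none" stroke="#ff8800"/>
  <polygon points="134.402,40.803 196.938,40.803 196.938,103.734 134.402,103.734" fill="none" stroke="#ff8800"/>
  <polygon points="127.215,125.535 14.058,51.350 224.286,36.885" fill="none" stroke="#ff8800"/>
</svg>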